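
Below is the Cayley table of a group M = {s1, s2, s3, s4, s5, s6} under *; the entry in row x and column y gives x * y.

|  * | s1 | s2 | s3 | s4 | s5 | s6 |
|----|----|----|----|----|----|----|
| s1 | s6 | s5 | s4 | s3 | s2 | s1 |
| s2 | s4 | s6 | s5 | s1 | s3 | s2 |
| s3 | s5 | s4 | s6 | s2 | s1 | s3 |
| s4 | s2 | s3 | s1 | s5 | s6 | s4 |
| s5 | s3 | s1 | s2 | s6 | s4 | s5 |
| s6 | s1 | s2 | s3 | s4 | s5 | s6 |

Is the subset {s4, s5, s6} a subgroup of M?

Yes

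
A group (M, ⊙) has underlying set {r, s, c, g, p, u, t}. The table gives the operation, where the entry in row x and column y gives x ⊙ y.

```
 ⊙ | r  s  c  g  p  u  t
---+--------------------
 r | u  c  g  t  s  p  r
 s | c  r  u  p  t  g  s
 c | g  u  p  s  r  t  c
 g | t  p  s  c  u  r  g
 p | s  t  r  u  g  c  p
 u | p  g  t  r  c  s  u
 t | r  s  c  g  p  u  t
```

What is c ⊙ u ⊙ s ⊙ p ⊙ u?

c ⊙ u = t
t ⊙ s = s
s ⊙ p = t
t ⊙ u = u

u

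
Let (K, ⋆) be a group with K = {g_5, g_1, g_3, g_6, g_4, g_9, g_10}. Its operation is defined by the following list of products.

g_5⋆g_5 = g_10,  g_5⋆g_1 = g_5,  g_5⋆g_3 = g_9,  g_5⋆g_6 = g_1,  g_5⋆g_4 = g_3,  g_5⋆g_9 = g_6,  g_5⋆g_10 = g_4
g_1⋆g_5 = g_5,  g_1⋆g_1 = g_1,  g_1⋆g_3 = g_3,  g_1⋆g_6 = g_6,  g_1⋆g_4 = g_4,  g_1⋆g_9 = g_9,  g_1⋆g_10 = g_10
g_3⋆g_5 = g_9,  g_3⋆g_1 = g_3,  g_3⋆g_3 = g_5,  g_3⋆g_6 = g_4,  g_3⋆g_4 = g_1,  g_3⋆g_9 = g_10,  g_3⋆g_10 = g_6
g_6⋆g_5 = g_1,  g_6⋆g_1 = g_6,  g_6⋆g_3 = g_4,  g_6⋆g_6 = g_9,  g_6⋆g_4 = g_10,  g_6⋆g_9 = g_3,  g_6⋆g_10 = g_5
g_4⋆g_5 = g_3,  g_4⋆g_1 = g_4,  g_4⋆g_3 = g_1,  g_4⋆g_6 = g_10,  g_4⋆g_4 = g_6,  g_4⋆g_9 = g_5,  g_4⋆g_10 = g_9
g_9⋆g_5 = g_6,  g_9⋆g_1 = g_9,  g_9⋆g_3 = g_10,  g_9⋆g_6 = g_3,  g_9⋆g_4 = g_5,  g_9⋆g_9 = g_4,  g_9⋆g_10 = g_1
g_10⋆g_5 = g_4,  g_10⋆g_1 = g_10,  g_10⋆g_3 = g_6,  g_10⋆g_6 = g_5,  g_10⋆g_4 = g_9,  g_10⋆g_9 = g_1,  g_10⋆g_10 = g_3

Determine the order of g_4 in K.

7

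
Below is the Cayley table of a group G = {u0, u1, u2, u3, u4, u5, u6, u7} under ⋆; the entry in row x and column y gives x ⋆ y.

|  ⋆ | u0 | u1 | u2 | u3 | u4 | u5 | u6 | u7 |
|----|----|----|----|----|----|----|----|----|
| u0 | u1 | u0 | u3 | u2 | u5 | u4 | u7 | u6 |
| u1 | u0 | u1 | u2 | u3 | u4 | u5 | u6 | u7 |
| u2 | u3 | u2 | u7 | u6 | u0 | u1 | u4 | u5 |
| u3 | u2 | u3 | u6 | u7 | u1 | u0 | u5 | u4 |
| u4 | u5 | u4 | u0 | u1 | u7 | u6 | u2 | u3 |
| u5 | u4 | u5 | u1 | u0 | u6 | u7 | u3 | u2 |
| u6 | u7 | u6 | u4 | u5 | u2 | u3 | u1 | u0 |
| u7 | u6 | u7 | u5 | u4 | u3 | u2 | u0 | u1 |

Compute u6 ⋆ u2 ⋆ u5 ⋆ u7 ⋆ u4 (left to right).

u5

u6 ⋆ u2 = u4
u4 ⋆ u5 = u6
u6 ⋆ u7 = u0
u0 ⋆ u4 = u5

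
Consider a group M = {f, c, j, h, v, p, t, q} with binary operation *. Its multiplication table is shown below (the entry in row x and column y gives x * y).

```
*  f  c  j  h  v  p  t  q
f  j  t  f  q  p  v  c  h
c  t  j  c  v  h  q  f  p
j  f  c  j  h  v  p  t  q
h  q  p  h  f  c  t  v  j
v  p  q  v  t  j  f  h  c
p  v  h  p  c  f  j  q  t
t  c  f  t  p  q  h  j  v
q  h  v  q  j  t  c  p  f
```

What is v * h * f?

v * h = t
t * f = c
(Structurally, M here is isomorphic to the dihedral group D_4.)

c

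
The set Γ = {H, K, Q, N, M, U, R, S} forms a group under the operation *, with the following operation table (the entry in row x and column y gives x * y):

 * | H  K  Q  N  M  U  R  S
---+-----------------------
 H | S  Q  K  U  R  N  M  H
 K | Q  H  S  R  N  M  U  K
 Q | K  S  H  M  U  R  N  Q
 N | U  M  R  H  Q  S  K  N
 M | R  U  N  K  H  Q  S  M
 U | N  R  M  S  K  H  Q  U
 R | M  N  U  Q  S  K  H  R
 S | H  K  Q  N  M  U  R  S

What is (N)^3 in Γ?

U

N^1 = N
N^2 = N * N = H
N^3 = H * N = U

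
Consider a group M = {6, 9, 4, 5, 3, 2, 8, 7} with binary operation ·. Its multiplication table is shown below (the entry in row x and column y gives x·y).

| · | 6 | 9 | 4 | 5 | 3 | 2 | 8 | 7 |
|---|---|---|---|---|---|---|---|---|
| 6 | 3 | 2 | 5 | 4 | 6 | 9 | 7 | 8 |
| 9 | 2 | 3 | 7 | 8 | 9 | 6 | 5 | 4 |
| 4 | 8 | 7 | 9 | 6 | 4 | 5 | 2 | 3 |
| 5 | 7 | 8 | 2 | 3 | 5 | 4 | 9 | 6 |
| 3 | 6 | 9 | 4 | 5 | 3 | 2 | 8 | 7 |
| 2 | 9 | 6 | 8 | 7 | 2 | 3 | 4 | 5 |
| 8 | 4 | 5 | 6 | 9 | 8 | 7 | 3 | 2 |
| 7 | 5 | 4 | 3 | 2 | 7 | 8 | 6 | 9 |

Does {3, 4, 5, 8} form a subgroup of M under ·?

4·4 = 9, which is not in {3, 4, 5, 8}.
The subset is not closed under ·, so it is not a subgroup.

No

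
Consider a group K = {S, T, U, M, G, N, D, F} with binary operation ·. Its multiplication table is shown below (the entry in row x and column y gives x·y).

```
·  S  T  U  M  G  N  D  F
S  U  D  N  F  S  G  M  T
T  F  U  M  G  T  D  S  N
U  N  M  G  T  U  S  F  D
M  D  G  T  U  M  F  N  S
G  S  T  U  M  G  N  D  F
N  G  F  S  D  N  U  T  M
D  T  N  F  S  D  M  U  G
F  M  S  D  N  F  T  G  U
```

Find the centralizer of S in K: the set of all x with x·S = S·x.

Compare row S with column S entry by entry.
U·S = N = S·U, so U commutes with S.
F·S = M but S·F = T, so F does not.
Collecting the elements that commute with S: C(S) = {G, N, S, U}.

{G, N, S, U}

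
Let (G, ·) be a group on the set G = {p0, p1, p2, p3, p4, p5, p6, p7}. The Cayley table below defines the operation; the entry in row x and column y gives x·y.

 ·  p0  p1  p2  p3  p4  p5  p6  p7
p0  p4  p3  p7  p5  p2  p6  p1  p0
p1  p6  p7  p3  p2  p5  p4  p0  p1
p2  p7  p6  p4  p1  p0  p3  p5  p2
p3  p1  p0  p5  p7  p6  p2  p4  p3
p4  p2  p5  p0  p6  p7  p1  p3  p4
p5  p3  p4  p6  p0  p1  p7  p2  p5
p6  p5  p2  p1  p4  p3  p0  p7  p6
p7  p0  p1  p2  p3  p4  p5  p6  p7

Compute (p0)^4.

p0^1 = p0
p0^2 = p0·p0 = p4
p0^3 = p4·p0 = p2
p0^4 = p2·p0 = p7
(Structurally, G here is isomorphic to the dihedral group D_4.)

p7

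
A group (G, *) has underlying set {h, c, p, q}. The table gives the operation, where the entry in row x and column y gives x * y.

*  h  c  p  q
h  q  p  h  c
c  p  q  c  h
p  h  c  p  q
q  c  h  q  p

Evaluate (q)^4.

q^1 = q
q^2 = q * q = p
q^3 = p * q = q
q^4 = q * q = p

p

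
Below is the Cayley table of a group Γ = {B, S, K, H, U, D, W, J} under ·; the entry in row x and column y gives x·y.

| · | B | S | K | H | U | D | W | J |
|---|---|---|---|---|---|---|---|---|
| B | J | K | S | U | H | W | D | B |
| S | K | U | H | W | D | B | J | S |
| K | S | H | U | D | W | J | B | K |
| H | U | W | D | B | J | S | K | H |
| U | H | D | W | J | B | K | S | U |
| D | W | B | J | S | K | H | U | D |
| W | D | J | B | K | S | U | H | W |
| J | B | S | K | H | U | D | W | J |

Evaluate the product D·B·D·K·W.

H

D·B = W
W·D = U
U·K = W
W·W = H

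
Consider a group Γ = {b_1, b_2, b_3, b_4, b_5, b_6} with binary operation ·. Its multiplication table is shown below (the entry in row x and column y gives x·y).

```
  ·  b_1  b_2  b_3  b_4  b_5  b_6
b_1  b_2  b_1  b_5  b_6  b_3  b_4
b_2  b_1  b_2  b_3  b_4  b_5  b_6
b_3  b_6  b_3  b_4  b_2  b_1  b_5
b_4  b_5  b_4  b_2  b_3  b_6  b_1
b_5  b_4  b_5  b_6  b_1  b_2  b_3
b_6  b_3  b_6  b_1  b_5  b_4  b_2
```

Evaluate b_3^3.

b_3^1 = b_3
b_3^2 = b_3·b_3 = b_4
b_3^3 = b_4·b_3 = b_2

b_2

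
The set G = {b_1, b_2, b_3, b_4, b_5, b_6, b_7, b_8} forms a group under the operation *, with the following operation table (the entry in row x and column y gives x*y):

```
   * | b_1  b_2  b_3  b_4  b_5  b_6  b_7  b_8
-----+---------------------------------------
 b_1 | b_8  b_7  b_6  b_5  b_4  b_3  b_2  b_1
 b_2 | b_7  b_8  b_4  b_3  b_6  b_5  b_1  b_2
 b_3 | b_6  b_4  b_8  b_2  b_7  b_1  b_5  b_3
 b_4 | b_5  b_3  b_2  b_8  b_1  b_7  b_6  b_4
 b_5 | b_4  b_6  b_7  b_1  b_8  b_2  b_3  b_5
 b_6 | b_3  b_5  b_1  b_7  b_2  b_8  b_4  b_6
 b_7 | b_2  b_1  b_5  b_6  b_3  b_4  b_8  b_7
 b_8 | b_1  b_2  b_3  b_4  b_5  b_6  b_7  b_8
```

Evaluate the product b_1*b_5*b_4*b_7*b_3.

b_1*b_5 = b_4
b_4*b_4 = b_8
b_8*b_7 = b_7
b_7*b_3 = b_5

b_5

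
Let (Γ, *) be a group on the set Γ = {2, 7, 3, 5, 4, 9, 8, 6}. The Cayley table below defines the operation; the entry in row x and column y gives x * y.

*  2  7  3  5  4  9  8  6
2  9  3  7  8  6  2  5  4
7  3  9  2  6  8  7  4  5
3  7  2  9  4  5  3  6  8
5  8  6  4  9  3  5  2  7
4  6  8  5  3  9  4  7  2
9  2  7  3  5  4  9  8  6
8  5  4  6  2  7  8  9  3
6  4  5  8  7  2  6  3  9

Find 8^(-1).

First locate the identity: row 9 matches the header, so 9 is the identity.
Scan row 8 for 9: 8 * 8 = 9. Hence 8^(-1) = 8.

8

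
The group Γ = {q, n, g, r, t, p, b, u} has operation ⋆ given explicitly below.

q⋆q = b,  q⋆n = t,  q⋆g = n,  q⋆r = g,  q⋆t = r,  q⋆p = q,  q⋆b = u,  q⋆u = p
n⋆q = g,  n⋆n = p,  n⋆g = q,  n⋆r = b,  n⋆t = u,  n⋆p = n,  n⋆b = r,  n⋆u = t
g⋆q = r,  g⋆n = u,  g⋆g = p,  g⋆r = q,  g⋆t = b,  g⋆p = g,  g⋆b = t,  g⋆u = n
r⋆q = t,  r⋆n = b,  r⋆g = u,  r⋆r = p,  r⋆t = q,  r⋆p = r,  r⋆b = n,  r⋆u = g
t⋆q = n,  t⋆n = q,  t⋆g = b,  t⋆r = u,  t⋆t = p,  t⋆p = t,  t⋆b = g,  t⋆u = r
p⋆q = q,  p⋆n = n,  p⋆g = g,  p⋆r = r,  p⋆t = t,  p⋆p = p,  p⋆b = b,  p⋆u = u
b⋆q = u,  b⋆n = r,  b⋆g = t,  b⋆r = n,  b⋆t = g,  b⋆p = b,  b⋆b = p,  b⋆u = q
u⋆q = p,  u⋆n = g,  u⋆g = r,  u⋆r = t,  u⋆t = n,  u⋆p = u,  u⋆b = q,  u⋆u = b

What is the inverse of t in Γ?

First locate the identity: row p matches the header, so p is the identity.
Scan row t for p: t ⋆ t = p. Hence t^(-1) = t.

t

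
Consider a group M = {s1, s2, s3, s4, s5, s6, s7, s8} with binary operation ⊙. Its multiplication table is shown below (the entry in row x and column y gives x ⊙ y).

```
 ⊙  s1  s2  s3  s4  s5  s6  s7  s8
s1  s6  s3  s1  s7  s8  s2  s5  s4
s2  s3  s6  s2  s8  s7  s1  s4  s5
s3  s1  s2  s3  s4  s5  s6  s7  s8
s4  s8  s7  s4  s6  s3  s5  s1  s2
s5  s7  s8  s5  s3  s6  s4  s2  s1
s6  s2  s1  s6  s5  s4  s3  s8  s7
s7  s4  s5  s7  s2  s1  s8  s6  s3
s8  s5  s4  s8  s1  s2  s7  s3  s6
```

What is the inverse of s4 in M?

First locate the identity: row s3 matches the header, so s3 is the identity.
Scan row s4 for s3: s4 ⊙ s5 = s3. Hence s4^(-1) = s5.
(Structurally, M here is isomorphic to the quaternion group Q_8.)

s5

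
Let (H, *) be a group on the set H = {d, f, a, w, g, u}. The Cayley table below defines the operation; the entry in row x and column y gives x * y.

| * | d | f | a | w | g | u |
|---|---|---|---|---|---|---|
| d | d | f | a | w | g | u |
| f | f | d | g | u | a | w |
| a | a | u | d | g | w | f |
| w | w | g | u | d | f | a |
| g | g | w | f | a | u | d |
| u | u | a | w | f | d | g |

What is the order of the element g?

3

The identity element is d (its row matches the header).
g^1 = g
g^2 = g * g = u
g^3 = u * g = d
The first power of g equal to the identity is g^3, so ord(g) = 3.
(Structurally, H here is isomorphic to the symmetric group S_3.)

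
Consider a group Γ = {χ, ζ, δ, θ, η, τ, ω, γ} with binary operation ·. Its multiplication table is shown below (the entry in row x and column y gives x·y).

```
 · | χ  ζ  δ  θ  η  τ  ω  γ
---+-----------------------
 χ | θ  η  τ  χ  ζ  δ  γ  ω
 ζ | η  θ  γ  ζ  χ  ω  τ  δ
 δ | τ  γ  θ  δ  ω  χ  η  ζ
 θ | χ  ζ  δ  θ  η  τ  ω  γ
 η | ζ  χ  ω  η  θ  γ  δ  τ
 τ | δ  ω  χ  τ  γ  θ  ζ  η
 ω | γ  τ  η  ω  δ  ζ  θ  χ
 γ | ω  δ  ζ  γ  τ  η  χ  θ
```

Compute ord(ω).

The identity element is θ (its row matches the header).
ω^1 = ω
ω^2 = ω·ω = θ
The first power of ω equal to the identity is ω^2, so ord(ω) = 2.

2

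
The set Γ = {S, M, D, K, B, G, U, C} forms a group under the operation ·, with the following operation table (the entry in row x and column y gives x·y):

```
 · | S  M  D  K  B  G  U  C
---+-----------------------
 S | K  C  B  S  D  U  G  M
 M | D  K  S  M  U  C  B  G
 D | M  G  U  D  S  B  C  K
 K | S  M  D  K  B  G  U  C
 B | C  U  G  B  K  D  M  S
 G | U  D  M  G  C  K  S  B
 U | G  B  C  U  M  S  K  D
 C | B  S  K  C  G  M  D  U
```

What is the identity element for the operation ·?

The identity e satisfies e·x = x for all x, so its row in the table reproduces the column headers.
Row K reads: S, M, D, K, B, G, U, C — exactly the header order. So K is the identity.

K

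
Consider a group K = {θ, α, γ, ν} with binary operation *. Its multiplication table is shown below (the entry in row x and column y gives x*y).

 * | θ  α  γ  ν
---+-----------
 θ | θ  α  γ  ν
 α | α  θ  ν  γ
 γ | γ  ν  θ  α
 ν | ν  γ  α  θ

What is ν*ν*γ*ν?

ν*ν = θ
θ*γ = γ
γ*ν = α

α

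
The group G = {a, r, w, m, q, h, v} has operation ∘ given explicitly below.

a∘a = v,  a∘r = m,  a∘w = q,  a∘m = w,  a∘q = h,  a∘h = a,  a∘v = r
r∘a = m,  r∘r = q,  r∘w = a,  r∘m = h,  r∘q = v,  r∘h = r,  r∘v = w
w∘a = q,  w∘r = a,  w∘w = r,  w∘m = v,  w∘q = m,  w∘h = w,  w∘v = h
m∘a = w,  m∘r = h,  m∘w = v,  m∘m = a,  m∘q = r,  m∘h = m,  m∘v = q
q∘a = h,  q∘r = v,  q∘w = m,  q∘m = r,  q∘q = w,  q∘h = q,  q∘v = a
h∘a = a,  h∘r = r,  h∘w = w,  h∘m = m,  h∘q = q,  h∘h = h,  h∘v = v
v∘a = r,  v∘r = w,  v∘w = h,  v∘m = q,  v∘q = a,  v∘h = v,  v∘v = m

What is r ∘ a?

m

Read row r, column a: r ∘ a = m.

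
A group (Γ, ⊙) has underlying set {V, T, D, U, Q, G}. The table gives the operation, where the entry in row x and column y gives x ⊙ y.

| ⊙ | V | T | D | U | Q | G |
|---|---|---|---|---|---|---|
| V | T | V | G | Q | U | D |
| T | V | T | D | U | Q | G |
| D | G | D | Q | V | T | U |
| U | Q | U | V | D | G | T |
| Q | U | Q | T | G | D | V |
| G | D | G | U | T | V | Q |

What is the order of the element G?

The identity element is T (its row matches the header).
G^1 = G
G^2 = G ⊙ G = Q
G^3 = Q ⊙ G = V
G^4 = V ⊙ G = D
G^5 = D ⊙ G = U
G^6 = U ⊙ G = T
The first power of G equal to the identity is G^6, so ord(G) = 6.

6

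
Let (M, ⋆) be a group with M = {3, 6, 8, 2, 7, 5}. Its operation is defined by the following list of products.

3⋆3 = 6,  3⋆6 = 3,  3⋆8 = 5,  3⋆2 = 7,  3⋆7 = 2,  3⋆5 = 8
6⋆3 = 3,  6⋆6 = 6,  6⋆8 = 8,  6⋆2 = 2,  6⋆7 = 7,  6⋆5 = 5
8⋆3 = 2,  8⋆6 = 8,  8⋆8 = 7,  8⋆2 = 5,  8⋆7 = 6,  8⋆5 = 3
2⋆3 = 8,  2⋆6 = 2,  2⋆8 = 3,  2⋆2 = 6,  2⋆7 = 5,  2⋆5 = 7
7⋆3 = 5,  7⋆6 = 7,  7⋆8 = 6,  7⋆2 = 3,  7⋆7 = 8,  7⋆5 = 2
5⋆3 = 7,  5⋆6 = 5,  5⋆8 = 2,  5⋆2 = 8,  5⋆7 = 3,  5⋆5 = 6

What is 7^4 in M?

7

7^1 = 7
7^2 = 7 ⋆ 7 = 8
7^3 = 8 ⋆ 7 = 6
7^4 = 6 ⋆ 7 = 7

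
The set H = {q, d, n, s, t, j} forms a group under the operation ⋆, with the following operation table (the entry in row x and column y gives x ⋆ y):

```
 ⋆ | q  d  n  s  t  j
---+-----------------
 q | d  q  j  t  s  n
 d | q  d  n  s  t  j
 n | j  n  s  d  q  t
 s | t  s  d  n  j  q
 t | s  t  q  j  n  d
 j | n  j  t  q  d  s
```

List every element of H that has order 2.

{q}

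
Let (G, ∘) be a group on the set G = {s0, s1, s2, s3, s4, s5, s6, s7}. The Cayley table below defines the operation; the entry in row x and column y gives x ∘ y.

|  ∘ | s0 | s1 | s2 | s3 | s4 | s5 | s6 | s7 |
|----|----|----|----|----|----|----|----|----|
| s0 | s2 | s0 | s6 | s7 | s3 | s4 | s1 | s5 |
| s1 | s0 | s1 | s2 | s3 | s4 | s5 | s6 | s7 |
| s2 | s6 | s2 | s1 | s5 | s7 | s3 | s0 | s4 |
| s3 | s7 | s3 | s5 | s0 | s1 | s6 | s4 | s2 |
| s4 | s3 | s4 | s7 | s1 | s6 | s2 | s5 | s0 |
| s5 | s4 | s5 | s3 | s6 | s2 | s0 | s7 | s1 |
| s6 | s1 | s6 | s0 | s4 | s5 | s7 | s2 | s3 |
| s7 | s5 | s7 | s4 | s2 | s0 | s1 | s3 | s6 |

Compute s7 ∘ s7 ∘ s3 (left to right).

s4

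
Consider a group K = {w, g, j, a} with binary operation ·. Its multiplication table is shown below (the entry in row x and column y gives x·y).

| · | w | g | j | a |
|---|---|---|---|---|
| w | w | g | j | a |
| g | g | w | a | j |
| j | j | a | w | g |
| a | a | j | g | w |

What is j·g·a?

j·g = a
a·a = w

w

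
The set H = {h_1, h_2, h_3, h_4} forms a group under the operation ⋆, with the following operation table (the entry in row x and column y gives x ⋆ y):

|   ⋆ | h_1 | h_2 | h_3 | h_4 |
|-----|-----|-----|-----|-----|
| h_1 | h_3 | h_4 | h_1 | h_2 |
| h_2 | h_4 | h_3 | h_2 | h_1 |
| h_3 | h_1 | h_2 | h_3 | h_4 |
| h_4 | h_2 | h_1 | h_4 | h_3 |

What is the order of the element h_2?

The identity element is h_3 (its row matches the header).
h_2^1 = h_2
h_2^2 = h_2 ⋆ h_2 = h_3
The first power of h_2 equal to the identity is h_2^2, so ord(h_2) = 2.

2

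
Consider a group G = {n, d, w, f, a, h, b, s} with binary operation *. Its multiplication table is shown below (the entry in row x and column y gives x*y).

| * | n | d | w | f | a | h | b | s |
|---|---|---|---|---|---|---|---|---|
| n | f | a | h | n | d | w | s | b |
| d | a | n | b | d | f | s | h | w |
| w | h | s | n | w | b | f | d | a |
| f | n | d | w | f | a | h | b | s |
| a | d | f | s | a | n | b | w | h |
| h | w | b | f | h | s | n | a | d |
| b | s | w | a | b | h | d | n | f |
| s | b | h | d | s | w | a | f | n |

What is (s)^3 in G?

b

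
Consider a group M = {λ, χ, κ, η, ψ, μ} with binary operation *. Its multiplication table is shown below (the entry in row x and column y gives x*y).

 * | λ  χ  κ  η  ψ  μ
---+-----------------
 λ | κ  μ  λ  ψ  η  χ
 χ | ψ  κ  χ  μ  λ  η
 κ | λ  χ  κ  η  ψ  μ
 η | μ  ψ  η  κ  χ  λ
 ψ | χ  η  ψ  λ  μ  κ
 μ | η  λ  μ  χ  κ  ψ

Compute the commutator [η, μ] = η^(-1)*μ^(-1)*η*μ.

ψ

Identity is κ; from the table η^(-1) = η and μ^(-1) = ψ.
η*ψ = χ
χ*η = μ
μ*μ = ψ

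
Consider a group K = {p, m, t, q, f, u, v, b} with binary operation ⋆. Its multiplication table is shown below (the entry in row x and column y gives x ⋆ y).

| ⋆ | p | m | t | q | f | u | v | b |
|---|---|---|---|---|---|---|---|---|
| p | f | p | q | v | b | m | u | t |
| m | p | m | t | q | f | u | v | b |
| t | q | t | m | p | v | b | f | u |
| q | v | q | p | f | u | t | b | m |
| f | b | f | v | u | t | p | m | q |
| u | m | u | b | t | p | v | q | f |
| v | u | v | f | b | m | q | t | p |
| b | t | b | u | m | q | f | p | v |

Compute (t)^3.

t

t^1 = t
t^2 = t ⋆ t = m
t^3 = m ⋆ t = t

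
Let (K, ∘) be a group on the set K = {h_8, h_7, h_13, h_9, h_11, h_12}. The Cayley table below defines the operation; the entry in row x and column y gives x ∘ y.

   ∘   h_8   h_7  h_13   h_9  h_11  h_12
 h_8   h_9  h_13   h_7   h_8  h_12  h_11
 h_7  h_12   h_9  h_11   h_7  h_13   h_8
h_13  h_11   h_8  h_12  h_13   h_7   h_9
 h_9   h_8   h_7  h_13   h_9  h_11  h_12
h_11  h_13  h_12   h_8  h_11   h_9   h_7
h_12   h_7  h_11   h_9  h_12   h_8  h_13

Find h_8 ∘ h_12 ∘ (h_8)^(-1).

h_13

The identity is h_9. In row h_8, the entry h_9 sits in column h_8, so h_8^(-1) = h_8.
h_8 ∘ h_12 = h_11
h_11 ∘ h_8 = h_13
(Structurally, K here is isomorphic to the symmetric group S_3.)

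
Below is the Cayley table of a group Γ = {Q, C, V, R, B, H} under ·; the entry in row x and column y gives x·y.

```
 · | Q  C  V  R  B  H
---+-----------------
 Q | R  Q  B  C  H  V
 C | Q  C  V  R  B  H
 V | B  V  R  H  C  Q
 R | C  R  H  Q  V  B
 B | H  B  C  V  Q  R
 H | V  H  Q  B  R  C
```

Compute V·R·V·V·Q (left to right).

V·R = H
H·V = Q
Q·V = B
B·Q = H

H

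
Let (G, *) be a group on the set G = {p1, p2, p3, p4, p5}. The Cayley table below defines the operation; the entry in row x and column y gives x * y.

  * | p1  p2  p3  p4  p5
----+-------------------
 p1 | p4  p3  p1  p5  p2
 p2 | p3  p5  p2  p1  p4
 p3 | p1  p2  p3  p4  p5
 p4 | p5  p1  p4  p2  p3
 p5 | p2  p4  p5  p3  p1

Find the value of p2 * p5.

p4

Read row p2, column p5: p2 * p5 = p4.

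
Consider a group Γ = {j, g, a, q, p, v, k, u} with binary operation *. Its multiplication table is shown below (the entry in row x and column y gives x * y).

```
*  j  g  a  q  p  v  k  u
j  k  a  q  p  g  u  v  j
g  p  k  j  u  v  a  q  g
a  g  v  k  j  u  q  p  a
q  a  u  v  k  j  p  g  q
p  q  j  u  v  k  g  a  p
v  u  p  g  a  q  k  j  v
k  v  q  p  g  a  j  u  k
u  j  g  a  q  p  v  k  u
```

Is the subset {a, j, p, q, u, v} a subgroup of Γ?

No

p * p = k, which is not in {a, j, p, q, u, v}.
The subset is not closed under *, so it is not a subgroup.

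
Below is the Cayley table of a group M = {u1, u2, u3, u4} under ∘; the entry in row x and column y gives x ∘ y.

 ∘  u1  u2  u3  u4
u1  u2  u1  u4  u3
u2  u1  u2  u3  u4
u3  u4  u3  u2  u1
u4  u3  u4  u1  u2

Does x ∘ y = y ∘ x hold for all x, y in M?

Yes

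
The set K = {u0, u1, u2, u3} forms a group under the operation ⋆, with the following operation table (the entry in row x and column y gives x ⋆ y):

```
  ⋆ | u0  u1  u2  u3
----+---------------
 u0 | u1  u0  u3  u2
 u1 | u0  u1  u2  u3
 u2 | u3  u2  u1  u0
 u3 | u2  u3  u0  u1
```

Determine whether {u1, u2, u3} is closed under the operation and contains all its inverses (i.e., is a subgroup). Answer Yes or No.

u3 ⋆ u2 = u0, which is not in {u1, u2, u3}.
The subset is not closed under ⋆, so it is not a subgroup.

No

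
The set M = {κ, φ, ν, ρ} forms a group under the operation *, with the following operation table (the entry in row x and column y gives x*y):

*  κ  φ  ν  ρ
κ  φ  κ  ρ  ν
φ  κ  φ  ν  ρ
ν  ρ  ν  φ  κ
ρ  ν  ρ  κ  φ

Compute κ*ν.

Read row κ, column ν: κ*ν = ρ.
(Structurally, M here is isomorphic to the Klein four-group V_4.)

ρ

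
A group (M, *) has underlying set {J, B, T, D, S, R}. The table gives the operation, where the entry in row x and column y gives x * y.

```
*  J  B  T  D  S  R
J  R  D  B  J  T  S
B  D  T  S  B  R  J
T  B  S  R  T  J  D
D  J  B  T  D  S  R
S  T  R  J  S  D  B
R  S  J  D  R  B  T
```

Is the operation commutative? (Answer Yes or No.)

Yes

Check whether the table is symmetric across its main diagonal.
Every entry (row x, col y) equals the entry (row y, col x), so M is abelian.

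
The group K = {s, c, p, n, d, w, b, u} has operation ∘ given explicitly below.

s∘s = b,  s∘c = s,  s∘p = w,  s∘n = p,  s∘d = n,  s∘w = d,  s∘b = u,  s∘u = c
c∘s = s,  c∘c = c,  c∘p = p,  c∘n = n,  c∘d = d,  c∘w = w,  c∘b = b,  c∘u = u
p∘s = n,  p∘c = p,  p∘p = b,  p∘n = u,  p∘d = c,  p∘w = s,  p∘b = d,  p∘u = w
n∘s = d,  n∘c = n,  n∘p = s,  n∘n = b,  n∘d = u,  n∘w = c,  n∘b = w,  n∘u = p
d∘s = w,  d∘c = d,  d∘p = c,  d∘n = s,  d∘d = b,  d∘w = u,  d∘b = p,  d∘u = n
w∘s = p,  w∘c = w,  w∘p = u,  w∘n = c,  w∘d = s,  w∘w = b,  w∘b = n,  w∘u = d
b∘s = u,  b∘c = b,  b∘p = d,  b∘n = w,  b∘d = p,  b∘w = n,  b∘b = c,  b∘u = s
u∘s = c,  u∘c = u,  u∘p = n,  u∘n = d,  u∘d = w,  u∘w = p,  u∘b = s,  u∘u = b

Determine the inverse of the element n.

First locate the identity: row c matches the header, so c is the identity.
Scan row n for c: n ∘ w = c. Hence n^(-1) = w.

w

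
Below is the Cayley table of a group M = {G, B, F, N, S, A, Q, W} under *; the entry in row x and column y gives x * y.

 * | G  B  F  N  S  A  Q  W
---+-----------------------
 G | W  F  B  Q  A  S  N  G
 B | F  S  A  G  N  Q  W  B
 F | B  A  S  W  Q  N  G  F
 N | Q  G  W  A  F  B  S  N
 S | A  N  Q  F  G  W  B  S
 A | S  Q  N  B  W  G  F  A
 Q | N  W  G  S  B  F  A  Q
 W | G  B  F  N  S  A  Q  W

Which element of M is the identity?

W

The identity e satisfies e * x = x for all x, so its row in the table reproduces the column headers.
Row W reads: G, B, F, N, S, A, Q, W — exactly the header order. So W is the identity.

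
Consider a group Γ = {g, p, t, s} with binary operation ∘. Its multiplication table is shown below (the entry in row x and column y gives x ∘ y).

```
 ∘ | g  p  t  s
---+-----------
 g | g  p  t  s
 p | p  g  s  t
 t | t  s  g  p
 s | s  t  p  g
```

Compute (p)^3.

p^1 = p
p^2 = p ∘ p = g
p^3 = g ∘ p = p
(Structurally, Γ here is isomorphic to the Klein four-group V_4.)

p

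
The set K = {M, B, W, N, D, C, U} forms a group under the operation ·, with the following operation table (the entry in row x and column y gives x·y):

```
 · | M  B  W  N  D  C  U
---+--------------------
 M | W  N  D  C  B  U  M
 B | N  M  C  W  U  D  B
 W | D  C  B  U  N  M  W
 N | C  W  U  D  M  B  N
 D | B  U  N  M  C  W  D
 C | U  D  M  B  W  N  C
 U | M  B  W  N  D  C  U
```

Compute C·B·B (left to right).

U

C·B = D
D·B = U
(Structurally, K here is isomorphic to the cyclic group Z_7.)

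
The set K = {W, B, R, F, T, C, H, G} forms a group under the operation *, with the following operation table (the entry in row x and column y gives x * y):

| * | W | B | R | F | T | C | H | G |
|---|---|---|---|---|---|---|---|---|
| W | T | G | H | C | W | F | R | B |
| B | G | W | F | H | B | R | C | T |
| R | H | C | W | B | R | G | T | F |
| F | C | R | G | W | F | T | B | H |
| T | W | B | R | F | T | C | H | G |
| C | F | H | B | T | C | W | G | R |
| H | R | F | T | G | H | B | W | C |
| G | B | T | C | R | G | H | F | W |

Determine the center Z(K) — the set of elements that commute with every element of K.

{T, W}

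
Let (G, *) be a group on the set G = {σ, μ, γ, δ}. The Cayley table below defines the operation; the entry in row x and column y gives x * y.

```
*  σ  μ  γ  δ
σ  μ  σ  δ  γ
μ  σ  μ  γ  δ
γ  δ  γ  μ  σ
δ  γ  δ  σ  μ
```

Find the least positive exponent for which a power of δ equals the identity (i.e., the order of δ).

2

The identity element is μ (its row matches the header).
δ^1 = δ
δ^2 = δ * δ = μ
The first power of δ equal to the identity is δ^2, so ord(δ) = 2.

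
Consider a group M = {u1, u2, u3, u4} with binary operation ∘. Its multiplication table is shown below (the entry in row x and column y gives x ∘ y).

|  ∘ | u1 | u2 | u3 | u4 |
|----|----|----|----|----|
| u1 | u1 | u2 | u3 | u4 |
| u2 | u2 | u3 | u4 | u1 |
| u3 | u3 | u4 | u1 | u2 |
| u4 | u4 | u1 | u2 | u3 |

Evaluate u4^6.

u3

u4^1 = u4
u4^2 = u4 ∘ u4 = u3
u4^3 = u3 ∘ u4 = u2
u4^4 = u2 ∘ u4 = u1
u4^5 = u1 ∘ u4 = u4
u4^6 = u4 ∘ u4 = u3
(Structurally, M here is isomorphic to the cyclic group Z_4.)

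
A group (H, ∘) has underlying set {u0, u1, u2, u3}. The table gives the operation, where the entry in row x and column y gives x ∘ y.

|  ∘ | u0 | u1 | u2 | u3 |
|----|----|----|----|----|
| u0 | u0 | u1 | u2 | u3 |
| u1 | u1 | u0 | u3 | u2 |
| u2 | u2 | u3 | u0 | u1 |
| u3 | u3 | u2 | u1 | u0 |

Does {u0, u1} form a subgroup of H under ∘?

Yes

{u0, u1} contains the identity u0.
Checking products: every product of two elements of {u0, u1} (read from the table) lies in {u0, u1}, so the set is closed.
In a finite group, a nonempty closed subset is a subgroup. So {u0, u1} ≤ H.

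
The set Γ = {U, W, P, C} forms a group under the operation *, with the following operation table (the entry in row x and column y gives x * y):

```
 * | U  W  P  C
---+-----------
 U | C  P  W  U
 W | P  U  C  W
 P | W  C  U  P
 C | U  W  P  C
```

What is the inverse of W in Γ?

First locate the identity: row C matches the header, so C is the identity.
Scan row W for C: W * P = C. Hence W^(-1) = P.
(Structurally, Γ here is isomorphic to the cyclic group Z_4.)

P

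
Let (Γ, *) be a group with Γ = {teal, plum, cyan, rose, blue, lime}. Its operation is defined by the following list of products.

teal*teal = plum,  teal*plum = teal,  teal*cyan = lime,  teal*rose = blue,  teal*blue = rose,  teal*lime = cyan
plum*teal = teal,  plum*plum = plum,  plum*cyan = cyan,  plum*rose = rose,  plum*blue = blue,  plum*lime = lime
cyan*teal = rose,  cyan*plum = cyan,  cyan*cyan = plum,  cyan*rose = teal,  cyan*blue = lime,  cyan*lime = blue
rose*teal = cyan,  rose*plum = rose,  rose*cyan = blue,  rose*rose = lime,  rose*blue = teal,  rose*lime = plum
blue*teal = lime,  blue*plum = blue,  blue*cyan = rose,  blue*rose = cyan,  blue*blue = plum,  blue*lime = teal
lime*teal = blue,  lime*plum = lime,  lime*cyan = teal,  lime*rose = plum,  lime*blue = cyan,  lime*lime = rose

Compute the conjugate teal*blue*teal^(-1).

cyan

The identity is plum. In row teal, the entry plum sits in column teal, so teal^(-1) = teal.
teal*blue = rose
rose*teal = cyan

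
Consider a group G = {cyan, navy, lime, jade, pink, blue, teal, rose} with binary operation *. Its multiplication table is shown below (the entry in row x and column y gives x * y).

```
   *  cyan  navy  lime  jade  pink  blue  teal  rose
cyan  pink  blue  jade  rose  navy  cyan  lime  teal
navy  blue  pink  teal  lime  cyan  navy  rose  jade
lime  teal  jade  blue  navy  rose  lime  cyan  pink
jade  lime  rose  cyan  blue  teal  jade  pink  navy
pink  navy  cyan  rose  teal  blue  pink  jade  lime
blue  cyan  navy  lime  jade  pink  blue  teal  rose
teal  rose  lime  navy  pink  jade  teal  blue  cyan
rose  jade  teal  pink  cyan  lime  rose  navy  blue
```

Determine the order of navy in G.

4

The identity element is blue (its row matches the header).
navy^1 = navy
navy^2 = navy * navy = pink
navy^3 = pink * navy = cyan
navy^4 = cyan * navy = blue
The first power of navy equal to the identity is navy^4, so ord(navy) = 4.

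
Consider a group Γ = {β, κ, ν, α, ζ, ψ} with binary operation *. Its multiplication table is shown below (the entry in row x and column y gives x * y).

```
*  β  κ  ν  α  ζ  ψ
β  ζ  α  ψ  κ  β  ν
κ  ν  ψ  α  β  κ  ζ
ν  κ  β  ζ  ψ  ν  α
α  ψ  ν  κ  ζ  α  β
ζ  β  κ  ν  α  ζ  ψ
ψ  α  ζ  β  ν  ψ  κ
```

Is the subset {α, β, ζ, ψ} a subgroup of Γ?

ψ * ψ = κ, which is not in {α, β, ζ, ψ}.
The subset is not closed under *, so it is not a subgroup.

No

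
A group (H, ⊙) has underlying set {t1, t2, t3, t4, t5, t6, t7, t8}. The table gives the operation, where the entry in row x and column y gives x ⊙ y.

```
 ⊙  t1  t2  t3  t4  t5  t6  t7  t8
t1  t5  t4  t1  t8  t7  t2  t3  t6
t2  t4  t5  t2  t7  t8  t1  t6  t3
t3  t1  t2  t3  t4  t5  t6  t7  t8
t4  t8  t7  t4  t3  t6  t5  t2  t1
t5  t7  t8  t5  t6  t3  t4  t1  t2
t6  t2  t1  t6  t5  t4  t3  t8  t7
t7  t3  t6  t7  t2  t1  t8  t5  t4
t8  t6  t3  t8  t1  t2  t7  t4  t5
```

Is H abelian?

Yes

Check whether the table is symmetric across its main diagonal.
Every entry (row x, col y) equals the entry (row y, col x), so H is abelian.
(In fact H ≅ Z_2 x Z_4.)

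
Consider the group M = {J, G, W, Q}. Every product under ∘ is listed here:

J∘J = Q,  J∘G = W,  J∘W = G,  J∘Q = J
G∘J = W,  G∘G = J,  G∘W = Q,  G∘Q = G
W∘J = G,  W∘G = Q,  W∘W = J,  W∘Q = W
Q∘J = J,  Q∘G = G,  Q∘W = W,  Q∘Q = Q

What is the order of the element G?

The identity element is Q (its row matches the header).
G^1 = G
G^2 = G ∘ G = J
G^3 = J ∘ G = W
G^4 = W ∘ G = Q
The first power of G equal to the identity is G^4, so ord(G) = 4.
(Structurally, M here is isomorphic to the cyclic group Z_4.)

4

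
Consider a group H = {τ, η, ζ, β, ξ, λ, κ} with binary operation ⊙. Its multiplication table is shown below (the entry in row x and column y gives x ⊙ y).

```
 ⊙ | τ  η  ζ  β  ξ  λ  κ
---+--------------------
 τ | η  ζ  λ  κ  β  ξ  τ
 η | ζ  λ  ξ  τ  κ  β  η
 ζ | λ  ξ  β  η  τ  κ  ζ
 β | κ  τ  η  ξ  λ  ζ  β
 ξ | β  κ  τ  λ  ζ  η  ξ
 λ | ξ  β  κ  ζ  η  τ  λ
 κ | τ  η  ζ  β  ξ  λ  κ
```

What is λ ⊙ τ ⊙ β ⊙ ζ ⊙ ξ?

ξ

λ ⊙ τ = ξ
ξ ⊙ β = λ
λ ⊙ ζ = κ
κ ⊙ ξ = ξ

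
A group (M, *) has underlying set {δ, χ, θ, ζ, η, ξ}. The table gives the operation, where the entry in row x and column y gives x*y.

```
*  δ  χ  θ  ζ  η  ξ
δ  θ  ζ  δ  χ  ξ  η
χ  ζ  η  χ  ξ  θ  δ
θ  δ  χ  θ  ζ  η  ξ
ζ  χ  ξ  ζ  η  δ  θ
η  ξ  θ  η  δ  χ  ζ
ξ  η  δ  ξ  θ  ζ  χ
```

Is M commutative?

Yes

Check whether the table is symmetric across its main diagonal.
Every entry (row x, col y) equals the entry (row y, col x), so M is abelian.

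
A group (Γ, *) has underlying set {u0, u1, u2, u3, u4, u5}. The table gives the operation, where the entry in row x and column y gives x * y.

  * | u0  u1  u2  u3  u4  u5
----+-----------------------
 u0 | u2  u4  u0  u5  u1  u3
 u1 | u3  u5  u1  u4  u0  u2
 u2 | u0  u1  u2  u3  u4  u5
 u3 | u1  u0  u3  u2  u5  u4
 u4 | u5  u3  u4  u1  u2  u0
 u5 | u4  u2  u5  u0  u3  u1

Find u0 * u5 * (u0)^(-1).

The identity is u2. In row u0, the entry u2 sits in column u0, so u0^(-1) = u0.
u0 * u5 = u3
u3 * u0 = u1
(Structurally, Γ here is isomorphic to the symmetric group S_3.)

u1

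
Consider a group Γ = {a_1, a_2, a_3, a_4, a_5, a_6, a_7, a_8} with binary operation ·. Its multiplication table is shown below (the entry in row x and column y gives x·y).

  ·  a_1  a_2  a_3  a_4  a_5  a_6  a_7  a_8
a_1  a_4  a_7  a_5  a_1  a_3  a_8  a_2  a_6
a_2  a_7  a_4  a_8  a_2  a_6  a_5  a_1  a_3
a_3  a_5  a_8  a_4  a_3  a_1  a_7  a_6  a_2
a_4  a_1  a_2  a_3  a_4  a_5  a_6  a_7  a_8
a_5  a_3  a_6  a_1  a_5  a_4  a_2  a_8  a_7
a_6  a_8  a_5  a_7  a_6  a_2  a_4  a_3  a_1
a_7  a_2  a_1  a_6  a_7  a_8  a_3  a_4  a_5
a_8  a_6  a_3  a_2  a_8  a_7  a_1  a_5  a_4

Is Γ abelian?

Yes

Check whether the table is symmetric across its main diagonal.
Every entry (row x, col y) equals the entry (row y, col x), so Γ is abelian.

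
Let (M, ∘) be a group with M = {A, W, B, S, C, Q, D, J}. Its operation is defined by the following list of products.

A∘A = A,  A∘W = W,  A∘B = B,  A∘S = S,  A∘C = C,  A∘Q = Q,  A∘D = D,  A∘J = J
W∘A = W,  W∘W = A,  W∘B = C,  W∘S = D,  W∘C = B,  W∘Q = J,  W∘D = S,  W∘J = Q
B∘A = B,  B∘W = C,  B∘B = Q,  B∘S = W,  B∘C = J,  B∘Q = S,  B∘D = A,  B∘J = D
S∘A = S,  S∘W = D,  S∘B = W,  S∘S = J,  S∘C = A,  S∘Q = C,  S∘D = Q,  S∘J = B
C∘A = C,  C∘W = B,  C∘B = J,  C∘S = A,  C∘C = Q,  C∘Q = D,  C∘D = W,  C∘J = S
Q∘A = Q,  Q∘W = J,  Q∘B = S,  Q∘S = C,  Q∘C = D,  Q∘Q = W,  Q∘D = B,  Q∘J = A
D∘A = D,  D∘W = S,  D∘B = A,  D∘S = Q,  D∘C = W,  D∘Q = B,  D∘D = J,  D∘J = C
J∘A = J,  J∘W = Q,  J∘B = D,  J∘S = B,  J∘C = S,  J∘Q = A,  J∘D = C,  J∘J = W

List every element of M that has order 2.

Identity is A. Compute the order of each non-identity element by repeated multiplication:
  W: W → A  (order 2)
  B: B → Q → S → W → C → J → D → A  (order 8)
  S: S → J → B → W → D → Q → C → A  (order 8)
  C: C → Q → D → W → B → J → S → A  (order 8)
  Q: Q → W → J → A  (order 4)
  D: D → J → C → W → S → Q → B → A  (order 8)
  J: J → W → Q → A  (order 4)
Elements of order 2: {W}.

{W}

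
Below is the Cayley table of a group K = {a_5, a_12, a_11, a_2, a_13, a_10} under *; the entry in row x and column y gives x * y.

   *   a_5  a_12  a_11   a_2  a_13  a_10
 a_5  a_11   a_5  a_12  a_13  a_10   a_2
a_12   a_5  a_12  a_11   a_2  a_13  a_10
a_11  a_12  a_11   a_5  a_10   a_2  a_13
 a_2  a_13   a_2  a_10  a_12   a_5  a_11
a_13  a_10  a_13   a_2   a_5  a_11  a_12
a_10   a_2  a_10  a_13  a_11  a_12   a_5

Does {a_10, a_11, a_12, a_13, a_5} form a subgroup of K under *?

No

a_10 * a_5 = a_2, which is not in {a_10, a_11, a_12, a_13, a_5}.
The subset is not closed under *, so it is not a subgroup.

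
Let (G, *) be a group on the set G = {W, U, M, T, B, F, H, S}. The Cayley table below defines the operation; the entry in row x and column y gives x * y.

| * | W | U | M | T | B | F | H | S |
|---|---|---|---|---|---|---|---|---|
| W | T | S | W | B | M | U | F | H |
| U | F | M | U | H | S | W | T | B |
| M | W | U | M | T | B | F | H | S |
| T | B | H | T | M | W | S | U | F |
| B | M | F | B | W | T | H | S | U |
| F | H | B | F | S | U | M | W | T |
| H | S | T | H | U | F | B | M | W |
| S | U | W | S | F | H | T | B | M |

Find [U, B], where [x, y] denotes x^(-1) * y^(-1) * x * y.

Identity is M; from the table U^(-1) = U and B^(-1) = W.
U * W = F
F * U = B
B * B = T

T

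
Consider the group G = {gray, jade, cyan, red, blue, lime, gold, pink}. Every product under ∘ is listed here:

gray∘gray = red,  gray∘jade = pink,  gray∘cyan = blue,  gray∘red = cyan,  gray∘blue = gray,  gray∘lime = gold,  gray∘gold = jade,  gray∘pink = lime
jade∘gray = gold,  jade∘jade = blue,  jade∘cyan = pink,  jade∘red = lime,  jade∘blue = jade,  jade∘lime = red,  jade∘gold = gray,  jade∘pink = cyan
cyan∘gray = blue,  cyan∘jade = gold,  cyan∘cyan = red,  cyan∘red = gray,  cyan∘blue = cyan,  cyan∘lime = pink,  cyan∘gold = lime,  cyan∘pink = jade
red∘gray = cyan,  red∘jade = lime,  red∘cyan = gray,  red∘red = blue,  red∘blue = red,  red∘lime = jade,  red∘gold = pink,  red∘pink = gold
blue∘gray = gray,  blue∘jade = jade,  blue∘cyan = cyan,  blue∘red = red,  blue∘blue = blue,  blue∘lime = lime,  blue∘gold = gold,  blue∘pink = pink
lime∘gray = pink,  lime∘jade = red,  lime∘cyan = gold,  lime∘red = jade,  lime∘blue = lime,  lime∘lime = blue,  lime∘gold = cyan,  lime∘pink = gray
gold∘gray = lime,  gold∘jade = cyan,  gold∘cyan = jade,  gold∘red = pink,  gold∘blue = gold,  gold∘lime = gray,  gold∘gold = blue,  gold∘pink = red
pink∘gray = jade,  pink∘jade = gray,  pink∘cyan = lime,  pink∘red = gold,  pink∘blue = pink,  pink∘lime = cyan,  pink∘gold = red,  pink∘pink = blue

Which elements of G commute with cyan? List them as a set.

{blue, cyan, gray, red}

Compare row cyan with column cyan entry by entry.
gray ∘ cyan = blue = cyan ∘ gray, so gray commutes with cyan.
jade ∘ cyan = pink but cyan ∘ jade = gold, so jade does not.
Collecting the elements that commute with cyan: C(cyan) = {blue, cyan, gray, red}.
(Structurally, G here is isomorphic to the dihedral group D_4.)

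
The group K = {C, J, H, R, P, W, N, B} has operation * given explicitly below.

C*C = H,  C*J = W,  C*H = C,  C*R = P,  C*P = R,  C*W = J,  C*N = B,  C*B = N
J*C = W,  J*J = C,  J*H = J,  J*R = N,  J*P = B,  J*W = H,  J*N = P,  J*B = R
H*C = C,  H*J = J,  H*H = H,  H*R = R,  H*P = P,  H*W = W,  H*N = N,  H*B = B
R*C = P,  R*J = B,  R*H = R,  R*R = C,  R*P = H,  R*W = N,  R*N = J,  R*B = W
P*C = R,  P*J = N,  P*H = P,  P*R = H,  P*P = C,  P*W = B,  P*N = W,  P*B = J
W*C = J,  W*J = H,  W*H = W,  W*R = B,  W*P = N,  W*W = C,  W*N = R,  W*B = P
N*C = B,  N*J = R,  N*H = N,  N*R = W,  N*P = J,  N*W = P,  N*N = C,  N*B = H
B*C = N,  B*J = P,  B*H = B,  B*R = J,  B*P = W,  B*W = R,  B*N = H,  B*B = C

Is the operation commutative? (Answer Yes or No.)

No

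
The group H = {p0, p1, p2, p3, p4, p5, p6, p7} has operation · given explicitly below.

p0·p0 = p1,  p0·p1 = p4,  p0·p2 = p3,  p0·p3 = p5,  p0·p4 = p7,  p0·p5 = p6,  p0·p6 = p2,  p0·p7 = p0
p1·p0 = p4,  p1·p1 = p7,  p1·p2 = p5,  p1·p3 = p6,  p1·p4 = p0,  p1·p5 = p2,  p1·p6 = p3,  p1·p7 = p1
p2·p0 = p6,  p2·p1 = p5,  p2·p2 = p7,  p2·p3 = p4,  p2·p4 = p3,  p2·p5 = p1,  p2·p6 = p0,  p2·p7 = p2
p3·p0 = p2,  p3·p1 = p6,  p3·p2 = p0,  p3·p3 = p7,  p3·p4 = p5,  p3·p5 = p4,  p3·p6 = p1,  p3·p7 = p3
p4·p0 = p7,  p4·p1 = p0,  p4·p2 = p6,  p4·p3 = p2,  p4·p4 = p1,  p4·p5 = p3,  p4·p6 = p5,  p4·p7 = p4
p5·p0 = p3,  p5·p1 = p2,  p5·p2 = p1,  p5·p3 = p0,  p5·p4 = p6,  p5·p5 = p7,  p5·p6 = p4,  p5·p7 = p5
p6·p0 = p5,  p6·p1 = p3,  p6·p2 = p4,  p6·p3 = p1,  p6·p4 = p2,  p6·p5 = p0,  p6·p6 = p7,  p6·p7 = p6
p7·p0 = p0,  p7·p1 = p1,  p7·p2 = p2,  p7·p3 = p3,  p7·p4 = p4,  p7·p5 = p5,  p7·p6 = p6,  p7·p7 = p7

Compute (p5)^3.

p5^1 = p5
p5^2 = p5·p5 = p7
p5^3 = p7·p5 = p5

p5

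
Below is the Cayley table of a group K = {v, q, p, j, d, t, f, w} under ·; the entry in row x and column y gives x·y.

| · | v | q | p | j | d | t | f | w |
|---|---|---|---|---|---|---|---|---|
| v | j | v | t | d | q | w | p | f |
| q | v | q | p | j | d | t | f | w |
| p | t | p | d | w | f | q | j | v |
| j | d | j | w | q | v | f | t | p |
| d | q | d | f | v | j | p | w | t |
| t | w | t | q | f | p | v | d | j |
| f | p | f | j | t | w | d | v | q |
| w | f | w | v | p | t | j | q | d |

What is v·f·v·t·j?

v·f = p
p·v = t
t·t = v
v·j = d
(Structurally, K here is isomorphic to the cyclic group Z_8.)

d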